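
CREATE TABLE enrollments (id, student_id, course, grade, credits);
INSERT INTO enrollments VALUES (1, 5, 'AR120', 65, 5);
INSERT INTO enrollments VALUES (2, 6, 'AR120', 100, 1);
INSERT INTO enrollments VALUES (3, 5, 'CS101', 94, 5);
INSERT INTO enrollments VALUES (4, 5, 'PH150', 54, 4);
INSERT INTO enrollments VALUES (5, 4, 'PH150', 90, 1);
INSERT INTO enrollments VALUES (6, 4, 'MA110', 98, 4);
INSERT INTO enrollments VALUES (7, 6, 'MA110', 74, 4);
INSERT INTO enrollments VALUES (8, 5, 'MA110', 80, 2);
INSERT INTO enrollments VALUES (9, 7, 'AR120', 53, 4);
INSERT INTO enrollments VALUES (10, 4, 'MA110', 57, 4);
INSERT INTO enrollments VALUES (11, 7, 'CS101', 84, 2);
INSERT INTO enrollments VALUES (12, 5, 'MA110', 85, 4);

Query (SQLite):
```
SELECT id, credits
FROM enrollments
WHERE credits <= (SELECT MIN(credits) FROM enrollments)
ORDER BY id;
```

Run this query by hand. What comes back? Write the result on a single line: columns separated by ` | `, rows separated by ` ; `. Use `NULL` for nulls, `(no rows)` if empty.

2 | 1 ; 5 | 1

Scalar subquery: MIN(credits) over all enrollments rows = 1.
Keep rows where credits <= that value.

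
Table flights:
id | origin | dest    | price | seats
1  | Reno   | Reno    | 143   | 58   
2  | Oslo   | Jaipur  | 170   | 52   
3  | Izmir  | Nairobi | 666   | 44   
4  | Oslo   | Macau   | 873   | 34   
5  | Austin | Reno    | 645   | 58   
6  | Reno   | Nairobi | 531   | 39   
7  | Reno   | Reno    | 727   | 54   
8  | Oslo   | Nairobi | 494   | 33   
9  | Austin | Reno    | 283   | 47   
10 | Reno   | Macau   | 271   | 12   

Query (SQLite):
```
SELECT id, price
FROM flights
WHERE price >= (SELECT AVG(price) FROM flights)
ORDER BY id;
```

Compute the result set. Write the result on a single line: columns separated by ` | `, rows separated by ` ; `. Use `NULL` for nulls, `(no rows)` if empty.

Scalar subquery: AVG(price) over all flights rows = 480.3.
Keep rows where price >= that value.

3 | 666 ; 4 | 873 ; 5 | 645 ; 6 | 531 ; 7 | 727 ; 8 | 494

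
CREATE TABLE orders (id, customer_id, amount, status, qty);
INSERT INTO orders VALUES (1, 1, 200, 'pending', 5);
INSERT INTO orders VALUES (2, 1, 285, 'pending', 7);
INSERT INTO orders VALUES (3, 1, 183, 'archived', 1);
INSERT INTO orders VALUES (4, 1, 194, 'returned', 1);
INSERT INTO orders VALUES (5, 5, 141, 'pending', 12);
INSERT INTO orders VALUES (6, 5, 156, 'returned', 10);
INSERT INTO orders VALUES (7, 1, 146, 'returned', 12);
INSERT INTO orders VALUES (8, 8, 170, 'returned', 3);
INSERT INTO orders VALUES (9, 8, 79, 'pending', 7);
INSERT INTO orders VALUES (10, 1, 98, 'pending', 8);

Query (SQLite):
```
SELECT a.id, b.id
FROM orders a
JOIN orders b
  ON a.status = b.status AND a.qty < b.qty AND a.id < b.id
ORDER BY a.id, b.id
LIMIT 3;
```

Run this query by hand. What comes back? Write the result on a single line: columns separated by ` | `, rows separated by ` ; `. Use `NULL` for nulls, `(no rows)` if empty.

1 | 2 ; 1 | 5 ; 1 | 9

Pairs (a,b) with same status, a.qty < b.qty, a.id < b.id.
status groups: archived:{3} pending:{1,2,5,9,10} returned:{4,6,7,8}
Ordered by (a.id, b.id); first 3.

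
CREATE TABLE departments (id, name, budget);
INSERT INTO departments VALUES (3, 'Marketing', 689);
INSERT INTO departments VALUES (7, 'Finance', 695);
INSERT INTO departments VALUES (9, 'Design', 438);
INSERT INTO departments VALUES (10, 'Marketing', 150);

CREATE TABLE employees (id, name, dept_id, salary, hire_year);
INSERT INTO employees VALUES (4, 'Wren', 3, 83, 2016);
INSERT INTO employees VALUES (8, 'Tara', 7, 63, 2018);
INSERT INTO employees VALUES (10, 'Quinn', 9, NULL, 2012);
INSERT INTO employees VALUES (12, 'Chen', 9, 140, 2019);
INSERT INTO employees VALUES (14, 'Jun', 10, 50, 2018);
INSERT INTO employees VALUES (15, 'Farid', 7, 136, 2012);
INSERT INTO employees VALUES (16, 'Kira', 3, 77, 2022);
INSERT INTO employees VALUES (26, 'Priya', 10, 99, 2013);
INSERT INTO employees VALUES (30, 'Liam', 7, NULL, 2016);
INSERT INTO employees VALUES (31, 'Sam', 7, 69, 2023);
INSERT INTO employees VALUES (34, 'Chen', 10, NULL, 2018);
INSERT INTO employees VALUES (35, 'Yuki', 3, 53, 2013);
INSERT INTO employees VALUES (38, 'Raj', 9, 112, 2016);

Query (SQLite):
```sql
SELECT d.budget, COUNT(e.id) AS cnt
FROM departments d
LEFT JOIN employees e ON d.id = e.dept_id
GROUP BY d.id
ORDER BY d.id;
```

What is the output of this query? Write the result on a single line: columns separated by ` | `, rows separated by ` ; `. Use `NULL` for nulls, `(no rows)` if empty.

689 | 3 ; 695 | 4 ; 438 | 3 ; 150 | 3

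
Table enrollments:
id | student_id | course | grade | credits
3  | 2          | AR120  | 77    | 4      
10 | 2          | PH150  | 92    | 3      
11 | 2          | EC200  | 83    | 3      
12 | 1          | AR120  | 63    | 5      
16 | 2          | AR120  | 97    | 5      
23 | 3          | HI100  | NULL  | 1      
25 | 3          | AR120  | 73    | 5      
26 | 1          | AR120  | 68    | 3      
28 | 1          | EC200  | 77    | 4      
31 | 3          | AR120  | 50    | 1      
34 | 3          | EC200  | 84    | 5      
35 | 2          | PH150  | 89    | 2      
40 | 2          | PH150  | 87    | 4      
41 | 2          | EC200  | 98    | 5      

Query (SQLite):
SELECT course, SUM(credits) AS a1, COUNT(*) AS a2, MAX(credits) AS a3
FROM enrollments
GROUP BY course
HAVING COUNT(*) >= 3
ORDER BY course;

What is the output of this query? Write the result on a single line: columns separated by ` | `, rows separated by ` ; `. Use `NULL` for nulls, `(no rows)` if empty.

Group enrollments by course.
Per group compute: SUM(credits), COUNT(*), MAX(credits).
HAVING: drop groups with fewer than 3 rows.
  AR120: ids {3, 12, 16, 25, 26, 31} → SUM(credits)=23, COUNT(*)=6, MAX(credits)=5
  EC200: ids {11, 28, 34, 41} → SUM(credits)=17, COUNT(*)=4, MAX(credits)=5
  HI100: ids {23} → SUM(credits)=1, COUNT(*)=1, MAX(credits)=1
  PH150: ids {10, 35, 40} → SUM(credits)=9, COUNT(*)=3, MAX(credits)=4

AR120 | 23 | 6 | 5 ; EC200 | 17 | 4 | 5 ; PH150 | 9 | 3 | 4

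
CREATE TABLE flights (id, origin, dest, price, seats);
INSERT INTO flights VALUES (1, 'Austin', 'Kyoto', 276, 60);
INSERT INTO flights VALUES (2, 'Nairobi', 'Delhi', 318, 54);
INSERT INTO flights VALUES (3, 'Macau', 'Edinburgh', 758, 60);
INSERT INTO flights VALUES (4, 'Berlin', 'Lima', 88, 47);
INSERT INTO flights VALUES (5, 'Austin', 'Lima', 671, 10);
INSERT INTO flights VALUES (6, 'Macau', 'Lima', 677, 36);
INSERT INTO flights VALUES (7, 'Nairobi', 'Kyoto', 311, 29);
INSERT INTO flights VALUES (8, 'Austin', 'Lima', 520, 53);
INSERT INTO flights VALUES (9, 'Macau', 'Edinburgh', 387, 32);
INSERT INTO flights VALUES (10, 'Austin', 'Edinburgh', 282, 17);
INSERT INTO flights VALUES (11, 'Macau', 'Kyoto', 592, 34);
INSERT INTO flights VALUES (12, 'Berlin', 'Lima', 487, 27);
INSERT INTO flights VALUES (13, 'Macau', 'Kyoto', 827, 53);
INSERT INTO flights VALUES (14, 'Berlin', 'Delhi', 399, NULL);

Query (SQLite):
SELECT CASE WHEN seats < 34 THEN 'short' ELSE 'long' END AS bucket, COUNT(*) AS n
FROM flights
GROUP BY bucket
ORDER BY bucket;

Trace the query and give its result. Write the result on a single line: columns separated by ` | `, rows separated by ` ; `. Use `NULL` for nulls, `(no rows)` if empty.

Bucket rows by seats < 34 → 'short' else 'long'; count each bucket.
NULL < 34 is unknown, so NULL seats falls into ELSE → 'long'.

long | 9 ; short | 5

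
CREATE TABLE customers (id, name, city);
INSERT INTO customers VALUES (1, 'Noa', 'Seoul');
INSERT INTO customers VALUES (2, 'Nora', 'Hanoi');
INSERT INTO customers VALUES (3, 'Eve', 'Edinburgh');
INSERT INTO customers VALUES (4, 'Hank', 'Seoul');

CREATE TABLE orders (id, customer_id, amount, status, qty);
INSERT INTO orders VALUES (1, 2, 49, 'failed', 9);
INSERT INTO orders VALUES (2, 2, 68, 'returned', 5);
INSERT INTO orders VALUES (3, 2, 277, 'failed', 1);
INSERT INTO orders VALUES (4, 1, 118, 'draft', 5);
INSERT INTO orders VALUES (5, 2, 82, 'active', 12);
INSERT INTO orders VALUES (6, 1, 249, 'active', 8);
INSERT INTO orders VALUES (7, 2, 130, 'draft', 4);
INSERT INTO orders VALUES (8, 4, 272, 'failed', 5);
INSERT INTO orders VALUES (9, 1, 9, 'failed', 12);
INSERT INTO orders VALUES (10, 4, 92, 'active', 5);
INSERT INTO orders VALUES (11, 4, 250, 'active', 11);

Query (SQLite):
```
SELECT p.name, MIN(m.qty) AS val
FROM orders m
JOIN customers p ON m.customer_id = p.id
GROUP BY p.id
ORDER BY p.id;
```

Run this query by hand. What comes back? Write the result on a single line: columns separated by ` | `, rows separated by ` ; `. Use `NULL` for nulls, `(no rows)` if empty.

Noa | 5 ; Nora | 1 ; Hank | 5

Join each orders row to its customers via customer_id.
Group joined rows by customers.id; compute MIN(m.qty) per group.
  1: ids {4, 6, 9} → MIN(m.qty)=5
  2: ids {1, 2, 3, 5, 7} → MIN(m.qty)=1
  4: ids {8, 10, 11} → MIN(m.qty)=5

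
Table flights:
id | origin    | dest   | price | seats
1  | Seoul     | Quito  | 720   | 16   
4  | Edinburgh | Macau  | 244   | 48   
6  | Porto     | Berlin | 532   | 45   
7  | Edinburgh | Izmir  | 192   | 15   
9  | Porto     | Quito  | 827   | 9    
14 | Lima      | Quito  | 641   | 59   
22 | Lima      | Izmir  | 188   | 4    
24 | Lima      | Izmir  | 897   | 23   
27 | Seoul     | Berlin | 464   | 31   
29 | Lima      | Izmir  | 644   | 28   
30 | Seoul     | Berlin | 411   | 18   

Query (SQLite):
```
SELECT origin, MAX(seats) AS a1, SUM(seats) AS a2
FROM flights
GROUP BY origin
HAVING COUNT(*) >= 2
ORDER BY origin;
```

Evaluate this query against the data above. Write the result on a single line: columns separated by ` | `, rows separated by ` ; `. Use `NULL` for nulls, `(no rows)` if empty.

Group flights by origin.
Per group compute: MAX(seats), SUM(seats).
HAVING: drop groups with fewer than 2 rows.
  Edinburgh: ids {4, 7} → MAX(seats)=48, SUM(seats)=63
  Lima: ids {14, 22, 24, 29} → MAX(seats)=59, SUM(seats)=114
  Porto: ids {6, 9} → MAX(seats)=45, SUM(seats)=54
  Seoul: ids {1, 27, 30} → MAX(seats)=31, SUM(seats)=65

Edinburgh | 48 | 63 ; Lima | 59 | 114 ; Porto | 45 | 54 ; Seoul | 31 | 65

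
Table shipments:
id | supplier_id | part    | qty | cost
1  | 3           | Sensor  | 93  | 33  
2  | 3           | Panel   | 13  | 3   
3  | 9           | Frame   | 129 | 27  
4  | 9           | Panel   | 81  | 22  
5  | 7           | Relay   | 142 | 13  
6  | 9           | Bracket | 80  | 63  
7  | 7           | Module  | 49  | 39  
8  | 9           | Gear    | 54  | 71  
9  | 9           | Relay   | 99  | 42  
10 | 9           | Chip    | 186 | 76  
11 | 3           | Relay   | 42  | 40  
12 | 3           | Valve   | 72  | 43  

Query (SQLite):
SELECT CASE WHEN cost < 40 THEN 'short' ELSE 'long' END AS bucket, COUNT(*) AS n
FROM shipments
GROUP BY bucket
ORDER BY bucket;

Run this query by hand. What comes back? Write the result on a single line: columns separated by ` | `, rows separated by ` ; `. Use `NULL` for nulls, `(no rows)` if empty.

long | 6 ; short | 6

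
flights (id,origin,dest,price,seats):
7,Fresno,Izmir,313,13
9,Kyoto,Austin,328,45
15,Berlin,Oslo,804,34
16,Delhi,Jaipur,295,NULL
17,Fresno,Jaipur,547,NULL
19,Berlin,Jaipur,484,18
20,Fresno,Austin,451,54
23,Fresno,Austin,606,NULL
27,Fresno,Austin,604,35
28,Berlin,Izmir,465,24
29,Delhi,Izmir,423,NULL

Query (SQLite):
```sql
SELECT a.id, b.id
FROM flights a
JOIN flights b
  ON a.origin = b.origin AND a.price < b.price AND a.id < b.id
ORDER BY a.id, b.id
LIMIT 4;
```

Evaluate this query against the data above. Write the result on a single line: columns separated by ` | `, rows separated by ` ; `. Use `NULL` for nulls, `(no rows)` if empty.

Pairs (a,b) with same origin, a.price < b.price, a.id < b.id.
origin groups: Berlin:{15,19,28} Delhi:{16,29} Fresno:{7,17,20,23,27} Kyoto:{9}
Ordered by (a.id, b.id); first 4.

7 | 17 ; 7 | 20 ; 7 | 23 ; 7 | 27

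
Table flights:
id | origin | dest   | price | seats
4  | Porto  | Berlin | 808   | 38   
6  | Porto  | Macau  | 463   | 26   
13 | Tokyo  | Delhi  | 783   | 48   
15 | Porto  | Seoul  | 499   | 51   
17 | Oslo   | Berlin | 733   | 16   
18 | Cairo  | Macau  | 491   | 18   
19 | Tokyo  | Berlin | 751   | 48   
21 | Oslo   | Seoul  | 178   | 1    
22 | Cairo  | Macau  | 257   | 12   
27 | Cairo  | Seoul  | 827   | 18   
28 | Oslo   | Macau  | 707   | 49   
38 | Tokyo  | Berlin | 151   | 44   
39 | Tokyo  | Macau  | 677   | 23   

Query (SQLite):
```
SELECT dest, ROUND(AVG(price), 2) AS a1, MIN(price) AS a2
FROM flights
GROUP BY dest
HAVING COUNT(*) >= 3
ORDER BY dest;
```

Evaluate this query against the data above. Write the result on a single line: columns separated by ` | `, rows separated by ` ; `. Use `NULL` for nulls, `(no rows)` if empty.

Berlin | 610.75 | 151 ; Macau | 519 | 257 ; Seoul | 501.33 | 178

Group flights by dest.
Per group compute: ROUND(AVG(price), 2), MIN(price).
HAVING: drop groups with fewer than 3 rows.
  Berlin: ids {4, 17, 19, 38} → ROUND(AVG(price), 2)=610.75, MIN(price)=151
  Delhi: ids {13} → ROUND(AVG(price), 2)=783, MIN(price)=783
  Macau: ids {6, 18, 22, 28, 39} → ROUND(AVG(price), 2)=519, MIN(price)=257
  Seoul: ids {15, 21, 27} → ROUND(AVG(price), 2)=501.33, MIN(price)=178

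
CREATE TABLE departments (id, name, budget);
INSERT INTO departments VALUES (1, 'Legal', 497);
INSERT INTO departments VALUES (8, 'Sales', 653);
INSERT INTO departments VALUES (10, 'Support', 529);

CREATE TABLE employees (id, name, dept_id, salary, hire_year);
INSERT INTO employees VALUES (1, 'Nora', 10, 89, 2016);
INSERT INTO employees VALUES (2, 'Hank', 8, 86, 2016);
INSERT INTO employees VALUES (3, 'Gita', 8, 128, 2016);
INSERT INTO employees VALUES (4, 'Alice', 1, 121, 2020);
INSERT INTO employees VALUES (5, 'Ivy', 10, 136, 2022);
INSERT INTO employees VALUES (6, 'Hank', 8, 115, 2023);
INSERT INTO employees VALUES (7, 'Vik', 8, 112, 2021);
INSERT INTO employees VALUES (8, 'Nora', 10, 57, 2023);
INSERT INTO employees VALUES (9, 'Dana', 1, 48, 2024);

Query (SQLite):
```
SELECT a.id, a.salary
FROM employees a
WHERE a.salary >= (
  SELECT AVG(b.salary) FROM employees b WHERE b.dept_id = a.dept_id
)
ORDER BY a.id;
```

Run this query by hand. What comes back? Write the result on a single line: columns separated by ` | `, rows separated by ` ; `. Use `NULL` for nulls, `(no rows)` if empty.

For each employees row a, compute AVG(salary) over rows sharing a.dept_id.
Keep row a if a.salary >= that per-group AVG.
  dept_id=1: AVG(salary) = 84.5
  dept_id=8: AVG(salary) = 110.25
  dept_id=10: AVG(salary) = 94.0

3 | 128 ; 4 | 121 ; 5 | 136 ; 6 | 115 ; 7 | 112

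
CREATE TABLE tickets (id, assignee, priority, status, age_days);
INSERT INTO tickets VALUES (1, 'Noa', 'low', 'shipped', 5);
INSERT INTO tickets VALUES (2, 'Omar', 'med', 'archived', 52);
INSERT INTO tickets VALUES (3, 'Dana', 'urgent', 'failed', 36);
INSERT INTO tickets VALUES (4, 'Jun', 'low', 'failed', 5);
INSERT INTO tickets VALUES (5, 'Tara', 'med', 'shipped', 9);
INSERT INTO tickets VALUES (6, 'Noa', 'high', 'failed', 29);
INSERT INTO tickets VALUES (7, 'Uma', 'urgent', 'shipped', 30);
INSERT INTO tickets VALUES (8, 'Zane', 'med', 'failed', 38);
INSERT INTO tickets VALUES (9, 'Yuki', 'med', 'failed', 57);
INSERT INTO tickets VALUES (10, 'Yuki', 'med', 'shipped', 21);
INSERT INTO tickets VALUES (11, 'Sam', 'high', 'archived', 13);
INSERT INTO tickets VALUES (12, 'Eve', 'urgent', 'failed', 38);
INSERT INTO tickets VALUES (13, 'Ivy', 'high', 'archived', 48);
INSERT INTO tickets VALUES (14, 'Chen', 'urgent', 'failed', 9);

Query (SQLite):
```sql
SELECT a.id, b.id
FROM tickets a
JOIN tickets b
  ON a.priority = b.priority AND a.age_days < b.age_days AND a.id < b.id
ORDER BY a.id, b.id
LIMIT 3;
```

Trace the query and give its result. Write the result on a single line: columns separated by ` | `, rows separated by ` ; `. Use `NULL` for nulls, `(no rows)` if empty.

Pairs (a,b) with same priority, a.age_days < b.age_days, a.id < b.id.
priority groups: high:{6,11,13} low:{1,4} med:{2,5,8,9,10} urgent:{3,7,12,14}
Ordered by (a.id, b.id); first 3.

2 | 9 ; 3 | 12 ; 5 | 8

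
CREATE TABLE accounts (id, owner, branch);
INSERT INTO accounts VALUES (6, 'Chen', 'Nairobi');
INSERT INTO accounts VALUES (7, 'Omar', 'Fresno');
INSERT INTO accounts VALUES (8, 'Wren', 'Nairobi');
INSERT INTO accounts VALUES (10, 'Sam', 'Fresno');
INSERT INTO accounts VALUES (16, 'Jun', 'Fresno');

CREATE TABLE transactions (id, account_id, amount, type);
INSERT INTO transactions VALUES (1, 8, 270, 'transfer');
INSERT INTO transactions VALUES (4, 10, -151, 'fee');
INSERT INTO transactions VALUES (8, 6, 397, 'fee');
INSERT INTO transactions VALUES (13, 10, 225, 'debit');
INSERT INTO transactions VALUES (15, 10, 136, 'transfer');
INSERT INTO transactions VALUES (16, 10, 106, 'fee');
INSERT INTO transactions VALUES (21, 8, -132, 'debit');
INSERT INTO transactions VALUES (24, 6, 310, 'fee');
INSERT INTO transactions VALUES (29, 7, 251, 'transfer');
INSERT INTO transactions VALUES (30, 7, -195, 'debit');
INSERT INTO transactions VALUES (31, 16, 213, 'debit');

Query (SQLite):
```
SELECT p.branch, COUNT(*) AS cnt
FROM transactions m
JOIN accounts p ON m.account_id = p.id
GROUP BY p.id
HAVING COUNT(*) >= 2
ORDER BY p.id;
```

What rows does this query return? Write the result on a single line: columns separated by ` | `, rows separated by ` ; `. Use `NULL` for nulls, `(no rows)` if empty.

Join each transactions row to its accounts via account_id.
Group joined rows by accounts.id; compute COUNT(*) per group.
HAVING: keep groups with count ≥ 2.
  6: ids {8, 24} → COUNT(*)=2
  7: ids {29, 30} → COUNT(*)=2
  8: ids {1, 21} → COUNT(*)=2
  10: ids {4, 13, 15, 16} → COUNT(*)=4
  16: ids {31} → COUNT(*)=1

Nairobi | 2 ; Fresno | 2 ; Nairobi | 2 ; Fresno | 4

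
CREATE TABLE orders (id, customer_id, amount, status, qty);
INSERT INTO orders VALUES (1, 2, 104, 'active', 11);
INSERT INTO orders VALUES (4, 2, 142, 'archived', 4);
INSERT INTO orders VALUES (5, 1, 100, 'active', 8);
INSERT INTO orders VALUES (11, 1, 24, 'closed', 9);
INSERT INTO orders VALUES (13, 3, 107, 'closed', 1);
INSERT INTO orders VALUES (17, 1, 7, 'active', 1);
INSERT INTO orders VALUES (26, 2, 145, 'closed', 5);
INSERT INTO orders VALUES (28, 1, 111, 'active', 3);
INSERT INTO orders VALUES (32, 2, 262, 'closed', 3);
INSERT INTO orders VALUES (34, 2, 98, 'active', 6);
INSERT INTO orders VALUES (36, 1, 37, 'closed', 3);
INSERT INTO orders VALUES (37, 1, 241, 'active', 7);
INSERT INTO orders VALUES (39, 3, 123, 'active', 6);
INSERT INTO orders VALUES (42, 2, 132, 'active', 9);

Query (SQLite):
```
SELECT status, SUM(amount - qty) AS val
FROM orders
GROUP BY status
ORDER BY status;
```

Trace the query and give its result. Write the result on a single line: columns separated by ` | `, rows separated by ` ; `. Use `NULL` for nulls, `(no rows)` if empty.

active | 865 ; archived | 138 ; closed | 554

For each row compute amount - qty.
Group by status; take SUM of the expression per group.
  active: ids {1, 5, 17, 28, 34, 37, 39, 42} → SUM(amount - qty)=865
  archived: ids {4} → SUM(amount - qty)=138
  closed: ids {11, 13, 26, 32, 36} → SUM(amount - qty)=554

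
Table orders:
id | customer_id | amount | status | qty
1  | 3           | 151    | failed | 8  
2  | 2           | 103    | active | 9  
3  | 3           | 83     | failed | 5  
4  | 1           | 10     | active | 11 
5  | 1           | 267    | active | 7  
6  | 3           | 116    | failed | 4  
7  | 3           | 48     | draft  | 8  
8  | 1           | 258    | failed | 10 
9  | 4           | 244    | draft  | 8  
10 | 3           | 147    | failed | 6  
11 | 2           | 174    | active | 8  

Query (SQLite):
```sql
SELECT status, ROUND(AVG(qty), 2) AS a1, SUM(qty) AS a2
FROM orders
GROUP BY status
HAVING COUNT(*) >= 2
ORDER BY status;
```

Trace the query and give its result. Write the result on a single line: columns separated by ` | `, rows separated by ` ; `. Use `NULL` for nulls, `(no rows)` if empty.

Group orders by status.
Per group compute: ROUND(AVG(qty), 2), SUM(qty).
HAVING: drop groups with fewer than 2 rows.
  active: ids {2, 4, 5, 11} → ROUND(AVG(qty), 2)=8.75, SUM(qty)=35
  draft: ids {7, 9} → ROUND(AVG(qty), 2)=8, SUM(qty)=16
  failed: ids {1, 3, 6, 8, 10} → ROUND(AVG(qty), 2)=6.6, SUM(qty)=33

active | 8.75 | 35 ; draft | 8 | 16 ; failed | 6.6 | 33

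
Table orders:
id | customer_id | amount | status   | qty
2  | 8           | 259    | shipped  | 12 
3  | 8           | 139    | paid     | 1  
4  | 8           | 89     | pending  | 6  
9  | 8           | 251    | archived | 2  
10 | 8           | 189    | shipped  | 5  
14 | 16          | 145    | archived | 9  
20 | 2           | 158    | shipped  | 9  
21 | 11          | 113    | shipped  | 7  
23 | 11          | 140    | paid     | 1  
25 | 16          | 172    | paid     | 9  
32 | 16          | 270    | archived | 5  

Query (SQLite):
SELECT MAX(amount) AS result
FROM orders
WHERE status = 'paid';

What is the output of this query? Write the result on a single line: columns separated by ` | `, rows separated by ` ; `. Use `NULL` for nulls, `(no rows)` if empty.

172

Rows where status='paid' → amount values: [139, 140, 172].
MAX of non-NULL values = 172.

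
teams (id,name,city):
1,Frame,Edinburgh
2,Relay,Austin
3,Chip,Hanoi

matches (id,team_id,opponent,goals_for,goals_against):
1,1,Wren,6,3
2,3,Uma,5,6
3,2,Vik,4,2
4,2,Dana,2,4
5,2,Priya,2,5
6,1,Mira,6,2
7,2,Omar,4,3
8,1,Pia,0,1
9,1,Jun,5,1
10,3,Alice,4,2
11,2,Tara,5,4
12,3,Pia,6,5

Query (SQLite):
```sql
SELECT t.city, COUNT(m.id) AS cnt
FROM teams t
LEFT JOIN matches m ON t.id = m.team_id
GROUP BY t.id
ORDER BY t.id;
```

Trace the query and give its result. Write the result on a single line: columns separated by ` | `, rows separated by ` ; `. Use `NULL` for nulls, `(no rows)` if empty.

Edinburgh | 4 ; Austin | 5 ; Hanoi | 3

LEFT JOIN keeps every teams row; unmatched ones get NULL for matches columns.
Group by teams.id and compute COUNT(m.id). COUNT(col) of an all-NULL group is 0.
  1: ids {1, 6, 8, 9} → COUNT(m.id)=4
  2: ids {3, 4, 5, 7, 11} → COUNT(m.id)=5
  3: ids {2, 10, 12} → COUNT(m.id)=3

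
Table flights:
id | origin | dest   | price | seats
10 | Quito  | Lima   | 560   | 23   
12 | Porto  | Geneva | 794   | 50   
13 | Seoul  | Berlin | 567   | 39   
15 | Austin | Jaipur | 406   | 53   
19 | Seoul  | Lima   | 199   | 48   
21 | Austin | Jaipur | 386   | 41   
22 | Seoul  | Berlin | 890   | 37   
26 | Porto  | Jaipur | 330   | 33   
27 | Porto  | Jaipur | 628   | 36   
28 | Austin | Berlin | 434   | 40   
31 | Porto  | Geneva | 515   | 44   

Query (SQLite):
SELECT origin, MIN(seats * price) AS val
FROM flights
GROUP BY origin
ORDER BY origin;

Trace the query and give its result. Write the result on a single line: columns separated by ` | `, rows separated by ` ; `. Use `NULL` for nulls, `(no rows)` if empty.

For each row compute seats * price.
Group by origin; take MIN of the expression per group.
  Austin: ids {15, 21, 28} → MIN(seats * price)=15826
  Porto: ids {12, 26, 27, 31} → MIN(seats * price)=10890
  Quito: ids {10} → MIN(seats * price)=12880
  Seoul: ids {13, 19, 22} → MIN(seats * price)=9552

Austin | 15826 ; Porto | 10890 ; Quito | 12880 ; Seoul | 9552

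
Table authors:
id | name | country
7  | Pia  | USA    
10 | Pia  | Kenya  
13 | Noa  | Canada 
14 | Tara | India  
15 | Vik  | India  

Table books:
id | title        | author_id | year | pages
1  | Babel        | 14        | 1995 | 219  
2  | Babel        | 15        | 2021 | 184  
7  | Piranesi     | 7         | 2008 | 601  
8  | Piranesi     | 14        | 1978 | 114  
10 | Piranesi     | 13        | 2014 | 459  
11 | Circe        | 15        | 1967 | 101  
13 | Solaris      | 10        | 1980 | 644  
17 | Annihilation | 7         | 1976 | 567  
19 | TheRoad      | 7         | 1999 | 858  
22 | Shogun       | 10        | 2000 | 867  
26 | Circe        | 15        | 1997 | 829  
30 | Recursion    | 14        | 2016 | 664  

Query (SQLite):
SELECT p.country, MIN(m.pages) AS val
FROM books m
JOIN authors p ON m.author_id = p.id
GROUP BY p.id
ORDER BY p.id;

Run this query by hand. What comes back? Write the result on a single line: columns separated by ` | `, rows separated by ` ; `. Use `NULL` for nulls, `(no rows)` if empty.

USA | 567 ; Kenya | 644 ; Canada | 459 ; India | 114 ; India | 101

Join each books row to its authors via author_id.
Group joined rows by authors.id; compute MIN(m.pages) per group.
  7: ids {7, 17, 19} → MIN(m.pages)=567
  10: ids {13, 22} → MIN(m.pages)=644
  13: ids {10} → MIN(m.pages)=459
  14: ids {1, 8, 30} → MIN(m.pages)=114
  15: ids {2, 11, 26} → MIN(m.pages)=101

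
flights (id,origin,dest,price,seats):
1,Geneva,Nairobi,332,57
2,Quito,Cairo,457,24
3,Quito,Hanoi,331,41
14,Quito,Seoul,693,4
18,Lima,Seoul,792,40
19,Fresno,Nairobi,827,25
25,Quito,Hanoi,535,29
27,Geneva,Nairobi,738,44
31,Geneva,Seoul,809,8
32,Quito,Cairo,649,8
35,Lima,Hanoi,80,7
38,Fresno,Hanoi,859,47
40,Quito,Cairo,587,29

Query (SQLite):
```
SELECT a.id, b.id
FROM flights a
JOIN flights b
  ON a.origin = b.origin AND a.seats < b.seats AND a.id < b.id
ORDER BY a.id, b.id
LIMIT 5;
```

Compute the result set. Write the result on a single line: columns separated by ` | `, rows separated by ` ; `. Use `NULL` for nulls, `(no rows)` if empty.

2 | 3 ; 2 | 25 ; 2 | 40 ; 14 | 25 ; 14 | 32

Pairs (a,b) with same origin, a.seats < b.seats, a.id < b.id.
origin groups: Fresno:{19,38} Geneva:{1,27,31} Lima:{18,35} Quito:{2,3,14,25,32,40}
Ordered by (a.id, b.id); first 5.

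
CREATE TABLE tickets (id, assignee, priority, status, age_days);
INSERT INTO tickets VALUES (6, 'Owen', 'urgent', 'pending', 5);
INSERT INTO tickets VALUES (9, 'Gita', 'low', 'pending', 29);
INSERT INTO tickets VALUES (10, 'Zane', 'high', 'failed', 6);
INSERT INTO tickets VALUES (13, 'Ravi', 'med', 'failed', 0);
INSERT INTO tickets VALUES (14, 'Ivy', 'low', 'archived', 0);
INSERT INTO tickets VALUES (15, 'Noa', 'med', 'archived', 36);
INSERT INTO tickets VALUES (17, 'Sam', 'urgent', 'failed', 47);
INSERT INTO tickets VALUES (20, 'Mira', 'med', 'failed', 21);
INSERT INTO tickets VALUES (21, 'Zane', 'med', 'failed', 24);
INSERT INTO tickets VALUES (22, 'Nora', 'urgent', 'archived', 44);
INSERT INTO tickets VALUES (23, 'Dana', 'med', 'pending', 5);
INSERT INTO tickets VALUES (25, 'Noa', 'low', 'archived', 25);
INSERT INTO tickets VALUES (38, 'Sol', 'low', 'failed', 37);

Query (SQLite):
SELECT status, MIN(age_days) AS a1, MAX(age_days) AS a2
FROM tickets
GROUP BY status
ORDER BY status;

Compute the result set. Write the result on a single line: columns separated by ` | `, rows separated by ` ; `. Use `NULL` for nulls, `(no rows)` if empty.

Group tickets by status.
Per group compute: MIN(age_days), MAX(age_days).
  archived: ids {14, 15, 22, 25} → MIN(age_days)=0, MAX(age_days)=44
  failed: ids {10, 13, 17, 20, 21, 38} → MIN(age_days)=0, MAX(age_days)=47
  pending: ids {6, 9, 23} → MIN(age_days)=5, MAX(age_days)=29

archived | 0 | 44 ; failed | 0 | 47 ; pending | 5 | 29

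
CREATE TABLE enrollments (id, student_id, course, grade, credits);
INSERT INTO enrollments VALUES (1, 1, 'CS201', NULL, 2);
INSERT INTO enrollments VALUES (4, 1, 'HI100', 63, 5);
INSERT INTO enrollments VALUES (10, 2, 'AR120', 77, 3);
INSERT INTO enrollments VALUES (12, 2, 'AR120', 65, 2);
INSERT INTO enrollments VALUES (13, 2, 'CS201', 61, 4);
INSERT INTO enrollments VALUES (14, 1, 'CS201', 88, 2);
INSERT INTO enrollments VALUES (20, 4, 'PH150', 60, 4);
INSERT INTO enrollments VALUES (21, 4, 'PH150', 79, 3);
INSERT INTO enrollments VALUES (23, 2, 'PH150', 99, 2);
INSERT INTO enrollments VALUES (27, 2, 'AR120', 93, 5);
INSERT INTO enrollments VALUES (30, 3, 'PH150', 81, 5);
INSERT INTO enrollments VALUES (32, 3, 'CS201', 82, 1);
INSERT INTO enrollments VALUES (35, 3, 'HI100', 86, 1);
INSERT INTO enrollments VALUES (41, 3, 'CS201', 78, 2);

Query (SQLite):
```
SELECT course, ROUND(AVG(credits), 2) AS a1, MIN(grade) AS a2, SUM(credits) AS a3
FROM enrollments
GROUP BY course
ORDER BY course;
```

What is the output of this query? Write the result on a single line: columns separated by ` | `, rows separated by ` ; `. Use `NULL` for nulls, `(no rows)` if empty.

Group enrollments by course.
Per group compute: ROUND(AVG(credits), 2), MIN(grade), SUM(credits).
  AR120: ids {10, 12, 27} → ROUND(AVG(credits), 2)=3.33, MIN(grade)=65, SUM(credits)=10
  CS201: ids {1, 13, 14, 32, 41} → ROUND(AVG(credits), 2)=2.2, MIN(grade)=61, SUM(credits)=11
  HI100: ids {4, 35} → ROUND(AVG(credits), 2)=3, MIN(grade)=63, SUM(credits)=6
  PH150: ids {20, 21, 23, 30} → ROUND(AVG(credits), 2)=3.5, MIN(grade)=60, SUM(credits)=14

AR120 | 3.33 | 65 | 10 ; CS201 | 2.2 | 61 | 11 ; HI100 | 3 | 63 | 6 ; PH150 | 3.5 | 60 | 14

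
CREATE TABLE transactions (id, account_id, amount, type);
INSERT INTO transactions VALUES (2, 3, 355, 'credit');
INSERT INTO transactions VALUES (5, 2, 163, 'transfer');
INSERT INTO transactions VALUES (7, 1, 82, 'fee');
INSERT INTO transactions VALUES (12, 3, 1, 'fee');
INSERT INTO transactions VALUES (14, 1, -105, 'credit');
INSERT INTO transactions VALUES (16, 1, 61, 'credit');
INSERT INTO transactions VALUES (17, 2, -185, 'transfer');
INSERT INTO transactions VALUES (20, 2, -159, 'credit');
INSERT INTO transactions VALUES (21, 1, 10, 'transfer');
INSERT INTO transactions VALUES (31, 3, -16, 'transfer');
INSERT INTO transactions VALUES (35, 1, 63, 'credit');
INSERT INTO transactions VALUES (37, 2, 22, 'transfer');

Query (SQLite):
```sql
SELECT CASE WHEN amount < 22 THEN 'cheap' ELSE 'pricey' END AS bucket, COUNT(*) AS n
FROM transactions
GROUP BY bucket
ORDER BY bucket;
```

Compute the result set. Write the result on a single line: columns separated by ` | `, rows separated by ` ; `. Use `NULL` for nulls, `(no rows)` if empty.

cheap | 6 ; pricey | 6

Bucket rows by amount < 22 → 'cheap' else 'pricey'; count each bucket.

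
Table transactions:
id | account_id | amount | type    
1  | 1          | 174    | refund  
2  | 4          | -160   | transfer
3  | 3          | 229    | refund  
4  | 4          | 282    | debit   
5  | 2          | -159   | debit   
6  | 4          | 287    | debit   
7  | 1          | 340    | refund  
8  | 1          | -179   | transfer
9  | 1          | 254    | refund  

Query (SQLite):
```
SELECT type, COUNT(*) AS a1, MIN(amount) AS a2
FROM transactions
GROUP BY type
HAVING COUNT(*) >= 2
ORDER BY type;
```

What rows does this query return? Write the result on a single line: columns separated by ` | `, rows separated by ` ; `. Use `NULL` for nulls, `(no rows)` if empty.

Group transactions by type.
Per group compute: COUNT(*), MIN(amount).
HAVING: drop groups with fewer than 2 rows.
  debit: ids {4, 5, 6} → COUNT(*)=3, MIN(amount)=-159
  refund: ids {1, 3, 7, 9} → COUNT(*)=4, MIN(amount)=174
  transfer: ids {2, 8} → COUNT(*)=2, MIN(amount)=-179

debit | 3 | -159 ; refund | 4 | 174 ; transfer | 2 | -179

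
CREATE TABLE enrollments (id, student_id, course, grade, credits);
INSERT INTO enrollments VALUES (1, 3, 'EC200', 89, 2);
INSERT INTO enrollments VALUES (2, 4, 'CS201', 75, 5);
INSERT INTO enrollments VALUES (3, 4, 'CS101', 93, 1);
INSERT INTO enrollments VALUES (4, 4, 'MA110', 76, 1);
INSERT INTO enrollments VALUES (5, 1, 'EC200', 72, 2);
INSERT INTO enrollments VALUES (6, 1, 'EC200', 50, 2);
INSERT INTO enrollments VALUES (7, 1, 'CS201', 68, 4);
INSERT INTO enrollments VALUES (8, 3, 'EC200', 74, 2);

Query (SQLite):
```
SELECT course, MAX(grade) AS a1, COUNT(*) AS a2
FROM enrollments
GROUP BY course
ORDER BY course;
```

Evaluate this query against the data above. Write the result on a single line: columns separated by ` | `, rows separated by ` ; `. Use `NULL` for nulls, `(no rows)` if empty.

Group enrollments by course.
Per group compute: MAX(grade), COUNT(*).
  CS101: ids {3} → MAX(grade)=93, COUNT(*)=1
  CS201: ids {2, 7} → MAX(grade)=75, COUNT(*)=2
  EC200: ids {1, 5, 6, 8} → MAX(grade)=89, COUNT(*)=4
  MA110: ids {4} → MAX(grade)=76, COUNT(*)=1

CS101 | 93 | 1 ; CS201 | 75 | 2 ; EC200 | 89 | 4 ; MA110 | 76 | 1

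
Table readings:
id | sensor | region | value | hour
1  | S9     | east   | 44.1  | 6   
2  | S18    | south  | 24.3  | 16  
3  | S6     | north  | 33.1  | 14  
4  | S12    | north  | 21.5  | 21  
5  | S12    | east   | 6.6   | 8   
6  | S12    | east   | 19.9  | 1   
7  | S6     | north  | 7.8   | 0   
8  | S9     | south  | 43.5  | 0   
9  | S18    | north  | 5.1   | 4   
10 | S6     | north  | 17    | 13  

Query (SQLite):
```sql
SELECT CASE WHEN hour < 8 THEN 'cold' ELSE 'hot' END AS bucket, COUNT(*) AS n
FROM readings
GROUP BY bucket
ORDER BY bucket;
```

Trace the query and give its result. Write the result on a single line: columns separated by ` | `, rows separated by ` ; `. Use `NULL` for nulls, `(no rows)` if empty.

cold | 5 ; hot | 5

Bucket rows by hour < 8 → 'cold' else 'hot'; count each bucket.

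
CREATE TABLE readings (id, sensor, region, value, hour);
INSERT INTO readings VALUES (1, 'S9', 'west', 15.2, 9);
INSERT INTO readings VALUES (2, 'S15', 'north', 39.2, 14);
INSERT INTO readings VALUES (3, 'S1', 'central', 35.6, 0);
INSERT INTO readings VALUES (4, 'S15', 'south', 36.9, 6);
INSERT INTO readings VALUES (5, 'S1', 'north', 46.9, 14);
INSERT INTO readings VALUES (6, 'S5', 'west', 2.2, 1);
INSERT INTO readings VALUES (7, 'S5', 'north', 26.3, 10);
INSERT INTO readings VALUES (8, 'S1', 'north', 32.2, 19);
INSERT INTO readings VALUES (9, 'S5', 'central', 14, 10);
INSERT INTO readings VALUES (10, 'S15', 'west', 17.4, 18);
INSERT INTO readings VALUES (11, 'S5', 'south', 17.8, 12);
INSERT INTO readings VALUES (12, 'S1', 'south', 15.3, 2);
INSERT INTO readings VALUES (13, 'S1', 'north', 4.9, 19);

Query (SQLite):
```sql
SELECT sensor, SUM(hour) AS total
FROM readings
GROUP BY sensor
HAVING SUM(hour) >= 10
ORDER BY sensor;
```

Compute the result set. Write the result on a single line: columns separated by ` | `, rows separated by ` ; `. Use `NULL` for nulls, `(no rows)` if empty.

Partition readings by sensor; compute SUM(hour) within each group.
HAVING: keep groups where SUM(hour) >= 10.
  S1: ids {3, 5, 8, 12, 13} → SUM(hour)=54
  S15: ids {2, 4, 10} → SUM(hour)=38
  S5: ids {6, 7, 9, 11} → SUM(hour)=33
  S9: ids {1} → SUM(hour)=9

S1 | 54 ; S15 | 38 ; S5 | 33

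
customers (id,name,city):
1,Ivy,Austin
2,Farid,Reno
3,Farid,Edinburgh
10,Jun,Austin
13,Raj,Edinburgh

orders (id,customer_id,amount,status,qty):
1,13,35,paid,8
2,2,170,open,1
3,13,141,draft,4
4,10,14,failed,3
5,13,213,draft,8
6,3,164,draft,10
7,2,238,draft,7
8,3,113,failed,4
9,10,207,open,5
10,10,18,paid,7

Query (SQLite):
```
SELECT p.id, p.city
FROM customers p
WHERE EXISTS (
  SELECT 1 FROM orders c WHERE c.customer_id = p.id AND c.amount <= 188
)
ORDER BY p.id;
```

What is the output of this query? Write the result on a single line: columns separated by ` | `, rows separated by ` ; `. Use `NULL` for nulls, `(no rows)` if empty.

For each customers row, check whether any orders with matching customer_id has amount <= 188.
Keep rows where that is true.

2 | Reno ; 3 | Edinburgh ; 10 | Austin ; 13 | Edinburgh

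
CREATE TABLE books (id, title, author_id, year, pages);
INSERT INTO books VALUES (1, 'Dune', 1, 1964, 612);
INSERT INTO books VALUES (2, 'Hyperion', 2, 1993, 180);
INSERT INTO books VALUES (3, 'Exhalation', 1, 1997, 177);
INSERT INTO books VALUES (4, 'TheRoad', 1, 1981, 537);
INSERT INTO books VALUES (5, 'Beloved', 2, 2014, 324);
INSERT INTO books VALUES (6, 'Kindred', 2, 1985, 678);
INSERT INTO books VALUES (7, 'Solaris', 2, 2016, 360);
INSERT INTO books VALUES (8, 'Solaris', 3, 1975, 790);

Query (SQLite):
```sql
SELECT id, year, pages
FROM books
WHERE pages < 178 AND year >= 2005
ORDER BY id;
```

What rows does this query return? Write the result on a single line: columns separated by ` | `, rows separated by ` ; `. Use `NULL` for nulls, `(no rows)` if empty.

(no rows)

pages < 178: ids {3}
year >= 2005: ids {5, 7}
Combine with AND.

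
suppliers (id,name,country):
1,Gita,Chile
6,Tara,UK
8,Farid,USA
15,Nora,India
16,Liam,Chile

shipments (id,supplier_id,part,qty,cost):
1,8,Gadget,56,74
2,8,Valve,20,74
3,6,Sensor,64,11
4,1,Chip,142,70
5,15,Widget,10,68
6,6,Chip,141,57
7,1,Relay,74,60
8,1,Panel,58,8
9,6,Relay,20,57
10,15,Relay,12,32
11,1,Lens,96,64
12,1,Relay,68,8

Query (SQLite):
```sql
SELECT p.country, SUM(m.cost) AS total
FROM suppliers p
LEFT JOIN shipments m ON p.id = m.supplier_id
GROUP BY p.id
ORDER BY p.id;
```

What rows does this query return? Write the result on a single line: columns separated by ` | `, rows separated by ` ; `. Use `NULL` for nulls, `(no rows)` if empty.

LEFT JOIN keeps every suppliers row; unmatched ones get NULL for shipments columns.
Group by suppliers.id and compute SUM(m.cost). SUM over an all-NULL group is NULL.
  1: ids {4, 7, 8, 11, 12} → SUM(m.cost)=210
  6: ids {3, 6, 9} → SUM(m.cost)=125
  8: ids {1, 2} → SUM(m.cost)=148
  15: ids {5, 10} → SUM(m.cost)=100
  16: ids {—} → SUM(m.cost)=NULL

Chile | 210 ; UK | 125 ; USA | 148 ; India | 100 ; Chile | NULL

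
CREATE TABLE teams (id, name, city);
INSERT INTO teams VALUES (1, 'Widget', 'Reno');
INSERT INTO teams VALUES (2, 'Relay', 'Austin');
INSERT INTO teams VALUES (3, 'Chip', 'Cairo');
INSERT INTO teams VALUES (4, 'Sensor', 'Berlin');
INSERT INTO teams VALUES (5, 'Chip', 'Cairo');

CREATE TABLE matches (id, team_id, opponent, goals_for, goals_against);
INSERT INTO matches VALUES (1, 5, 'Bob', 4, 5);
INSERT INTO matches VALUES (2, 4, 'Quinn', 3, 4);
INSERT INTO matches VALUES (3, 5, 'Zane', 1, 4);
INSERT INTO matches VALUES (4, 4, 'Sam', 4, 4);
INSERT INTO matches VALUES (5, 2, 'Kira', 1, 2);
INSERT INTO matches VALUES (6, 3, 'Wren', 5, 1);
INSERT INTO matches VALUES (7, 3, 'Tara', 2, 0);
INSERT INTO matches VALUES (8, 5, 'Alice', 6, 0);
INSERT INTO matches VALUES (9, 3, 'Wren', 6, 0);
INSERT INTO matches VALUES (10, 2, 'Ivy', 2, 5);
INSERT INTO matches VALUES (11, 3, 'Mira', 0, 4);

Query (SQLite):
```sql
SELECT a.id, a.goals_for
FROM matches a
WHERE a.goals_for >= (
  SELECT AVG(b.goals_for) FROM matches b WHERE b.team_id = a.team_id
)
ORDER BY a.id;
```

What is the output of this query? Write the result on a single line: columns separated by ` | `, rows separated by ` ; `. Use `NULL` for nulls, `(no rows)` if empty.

1 | 4 ; 4 | 4 ; 6 | 5 ; 8 | 6 ; 9 | 6 ; 10 | 2

For each matches row a, compute AVG(goals_for) over rows sharing a.team_id.
Keep row a if a.goals_for >= that per-group AVG.
  team_id=2: AVG(goals_for) = 1.5
  team_id=3: AVG(goals_for) = 3.25
  team_id=4: AVG(goals_for) = 3.5
  team_id=5: AVG(goals_for) = 3.666667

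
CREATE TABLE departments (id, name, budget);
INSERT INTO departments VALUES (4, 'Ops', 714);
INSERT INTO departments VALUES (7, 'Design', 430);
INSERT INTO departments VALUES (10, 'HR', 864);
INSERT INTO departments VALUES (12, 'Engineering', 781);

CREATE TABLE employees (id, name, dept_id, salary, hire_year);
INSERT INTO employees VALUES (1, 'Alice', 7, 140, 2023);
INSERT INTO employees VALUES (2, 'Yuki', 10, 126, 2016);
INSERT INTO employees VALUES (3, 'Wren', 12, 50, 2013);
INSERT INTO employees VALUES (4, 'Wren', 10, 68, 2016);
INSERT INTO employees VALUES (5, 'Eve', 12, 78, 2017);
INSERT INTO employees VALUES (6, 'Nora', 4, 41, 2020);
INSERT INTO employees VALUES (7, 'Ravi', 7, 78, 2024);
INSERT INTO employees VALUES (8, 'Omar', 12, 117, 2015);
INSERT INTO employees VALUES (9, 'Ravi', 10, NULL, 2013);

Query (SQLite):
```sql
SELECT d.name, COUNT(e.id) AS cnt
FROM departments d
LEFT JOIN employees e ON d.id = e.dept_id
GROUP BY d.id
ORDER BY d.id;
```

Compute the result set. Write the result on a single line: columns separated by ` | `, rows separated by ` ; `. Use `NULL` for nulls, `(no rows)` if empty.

LEFT JOIN keeps every departments row; unmatched ones get NULL for employees columns.
Group by departments.id and compute COUNT(e.id). COUNT(col) of an all-NULL group is 0.
  4: ids {6} → COUNT(e.id)=1
  7: ids {1, 7} → COUNT(e.id)=2
  10: ids {2, 4, 9} → COUNT(e.id)=3
  12: ids {3, 5, 8} → COUNT(e.id)=3

Ops | 1 ; Design | 2 ; HR | 3 ; Engineering | 3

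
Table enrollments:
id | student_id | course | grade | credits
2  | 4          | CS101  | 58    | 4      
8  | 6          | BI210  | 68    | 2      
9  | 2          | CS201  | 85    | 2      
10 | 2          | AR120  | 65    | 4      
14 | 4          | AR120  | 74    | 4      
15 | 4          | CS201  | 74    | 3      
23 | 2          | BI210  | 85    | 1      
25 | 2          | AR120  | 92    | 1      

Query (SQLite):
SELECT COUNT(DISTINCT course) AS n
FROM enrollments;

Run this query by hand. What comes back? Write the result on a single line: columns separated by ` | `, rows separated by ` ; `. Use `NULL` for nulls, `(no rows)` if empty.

Count distinct non-NULL course values.

4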